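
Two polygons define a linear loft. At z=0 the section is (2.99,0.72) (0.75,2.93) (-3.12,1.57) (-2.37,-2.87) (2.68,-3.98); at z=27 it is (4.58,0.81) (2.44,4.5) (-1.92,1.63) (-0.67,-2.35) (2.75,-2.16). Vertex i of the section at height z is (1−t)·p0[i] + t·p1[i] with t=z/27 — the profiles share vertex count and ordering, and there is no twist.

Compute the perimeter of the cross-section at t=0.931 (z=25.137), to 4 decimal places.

Cross-section at t=0.931: each vertex is (1-t)·p0[i] + t·p1[i].
  v1: (1-0.931)·(2.99,0.72) + 0.931·(4.58,0.81) = (4.4703,0.8038)
  v2: (1-0.931)·(0.75,2.93) + 0.931·(2.44,4.5) = (2.3234,4.3917)
  v3: (1-0.931)·(-3.12,1.57) + 0.931·(-1.92,1.63) = (-2.0028,1.6259)
  v4: (1-0.931)·(-2.37,-2.87) + 0.931·(-0.67,-2.35) = (-0.7873,-2.3859)
  v5: (1-0.931)·(2.68,-3.98) + 0.931·(2.75,-2.16) = (2.7452,-2.2856)
Perimeter = Σ |v_{i+1} − v_i|:
  edge 1→2: √(-2.1469² + 3.5879²) = 4.1812 (running 4.1812)
  edge 2→3: √(-4.3262² + -2.7658²) = 5.1347 (running 9.3159)
  edge 3→4: √(1.2155² + -4.0117²) = 4.1918 (running 13.5077)
  edge 4→5: √(3.5325² + 0.1003²) = 3.5339 (running 17.0416)
  edge 5→1: √(1.7251² + 3.0894²) = 3.5384 (running 20.5800)
Perimeter = 20.5800

Perimeter at t=0.931: 20.5800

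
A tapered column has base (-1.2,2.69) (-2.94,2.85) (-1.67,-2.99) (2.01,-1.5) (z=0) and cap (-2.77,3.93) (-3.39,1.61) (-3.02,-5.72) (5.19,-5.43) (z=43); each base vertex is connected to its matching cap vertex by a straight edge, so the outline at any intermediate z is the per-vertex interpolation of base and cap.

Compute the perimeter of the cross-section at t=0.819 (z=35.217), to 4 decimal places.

Perimeter at t=0.819: 27.5492

Cross-section at t=0.819: each vertex is (1-t)·p0[i] + t·p1[i].
  v1: (1-0.819)·(-1.2,2.69) + 0.819·(-2.77,3.93) = (-2.4858,3.7056)
  v2: (1-0.819)·(-2.94,2.85) + 0.819·(-3.39,1.61) = (-3.3085,1.8344)
  v3: (1-0.819)·(-1.67,-2.99) + 0.819·(-3.02,-5.72) = (-2.7756,-5.2259)
  v4: (1-0.819)·(2.01,-1.5) + 0.819·(5.19,-5.43) = (4.6144,-4.7187)
Perimeter = Σ |v_{i+1} − v_i|:
  edge 1→2: √(-0.8227² + -1.8711²) = 2.0440 (running 2.0440)
  edge 2→3: √(0.5329² + -7.0603²) = 7.0804 (running 9.1244)
  edge 3→4: √(7.3901² + 0.5072²) = 7.4075 (running 16.5319)
  edge 4→1: √(-7.1002² + 8.4242²) = 11.0173 (running 27.5492)
Perimeter = 27.5492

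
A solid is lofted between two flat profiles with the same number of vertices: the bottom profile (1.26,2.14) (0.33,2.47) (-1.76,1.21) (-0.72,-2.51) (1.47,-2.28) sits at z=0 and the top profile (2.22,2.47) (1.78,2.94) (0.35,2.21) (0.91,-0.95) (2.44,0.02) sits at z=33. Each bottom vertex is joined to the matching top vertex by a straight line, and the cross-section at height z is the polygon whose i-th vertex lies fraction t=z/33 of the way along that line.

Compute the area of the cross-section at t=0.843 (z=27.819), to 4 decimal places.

Cross-section at t=0.843: each vertex is (1-t)·p0[i] + t·p1[i].
  v1: (1-0.843)·(1.26,2.14) + 0.843·(2.22,2.47) = (2.0693,2.4182)
  v2: (1-0.843)·(0.33,2.47) + 0.843·(1.78,2.94) = (1.5523,2.8662)
  v3: (1-0.843)·(-1.76,1.21) + 0.843·(0.35,2.21) = (0.0187,2.0530)
  v4: (1-0.843)·(-0.72,-2.51) + 0.843·(0.91,-0.95) = (0.6541,-1.1949)
  v5: (1-0.843)·(1.47,-2.28) + 0.843·(2.44,0.02) = (2.2877,-0.3411)
Shoelace sum Σ(x_i·y_{i+1} − x_{i+1}·y_i):
  i=1: 2.0693·2.8662 − 1.5523·2.4182 = +2.1771 (running +2.1771)
  i=2: 1.5523·2.0530 − 0.0187·2.8662 = +3.1333 (running +5.3104)
  i=3: 0.0187·-1.1949 − 0.6541·2.0530 = -1.3652 (running +3.9452)
  i=4: 0.6541·-0.3411 − 2.2877·-1.1949 = +2.5105 (running +6.4557)
  i=5: 2.2877·2.4182 − 2.0693·-0.3411 = +6.2379 (running +12.6936)
Area = |Σ|/2 = |12.6936|/2 = 6.3468

Area at t=0.843: 6.3468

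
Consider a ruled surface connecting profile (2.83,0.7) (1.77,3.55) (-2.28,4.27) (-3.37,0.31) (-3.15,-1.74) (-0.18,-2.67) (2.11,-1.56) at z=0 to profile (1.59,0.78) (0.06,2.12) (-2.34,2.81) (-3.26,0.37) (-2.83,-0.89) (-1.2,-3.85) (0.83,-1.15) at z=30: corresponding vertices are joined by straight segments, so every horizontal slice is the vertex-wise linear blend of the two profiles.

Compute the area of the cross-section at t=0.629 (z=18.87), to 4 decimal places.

Cross-section at t=0.629: each vertex is (1-t)·p0[i] + t·p1[i].
  v1: (1-0.629)·(2.83,0.7) + 0.629·(1.59,0.78) = (2.0500,0.7503)
  v2: (1-0.629)·(1.77,3.55) + 0.629·(0.06,2.12) = (0.6944,2.6505)
  v3: (1-0.629)·(-2.28,4.27) + 0.629·(-2.34,2.81) = (-2.3177,3.3517)
  v4: (1-0.629)·(-3.37,0.31) + 0.629·(-3.26,0.37) = (-3.3008,0.3477)
  v5: (1-0.629)·(-3.15,-1.74) + 0.629·(-2.83,-0.89) = (-2.9487,-1.2054)
  v6: (1-0.629)·(-0.18,-2.67) + 0.629·(-1.2,-3.85) = (-0.8216,-3.4122)
  v7: (1-0.629)·(2.11,-1.56) + 0.629·(0.83,-1.15) = (1.3049,-1.3021)
Shoelace sum Σ(x_i·y_{i+1} − x_{i+1}·y_i):
  i=1: 2.0500·2.6505 − 0.6944·0.7503 = +4.9127 (running +4.9127)
  i=2: 0.6944·3.3517 − -2.3177·2.6505 = +8.4707 (running +13.3833)
  i=3: -2.3177·0.3477 − -3.3008·3.3517 = +10.2572 (running +23.6406)
  i=4: -3.3008·-1.2054 − -2.9487·0.3477 = +5.0040 (running +28.6446)
  i=5: -2.9487·-3.4122 − -0.8216·-1.2054 = +9.0714 (running +37.7160)
  i=6: -0.8216·-1.3021 − 1.3049·-3.4122 = +5.5223 (running +43.2383)
  i=7: 1.3049·0.7503 − 2.0500·-1.3021 = +3.6485 (running +46.8867)
Area = |Σ|/2 = |46.8867|/2 = 23.4434

Area at t=0.629: 23.4434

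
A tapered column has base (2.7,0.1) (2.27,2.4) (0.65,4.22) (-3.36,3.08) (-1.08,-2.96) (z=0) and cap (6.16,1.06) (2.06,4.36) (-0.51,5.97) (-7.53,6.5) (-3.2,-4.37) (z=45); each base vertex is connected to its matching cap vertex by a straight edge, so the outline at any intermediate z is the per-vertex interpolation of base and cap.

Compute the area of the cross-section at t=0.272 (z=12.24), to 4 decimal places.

Area at t=0.272: 37.4918

Cross-section at t=0.272: each vertex is (1-t)·p0[i] + t·p1[i].
  v1: (1-0.272)·(2.7,0.1) + 0.272·(6.16,1.06) = (3.6411,0.3611)
  v2: (1-0.272)·(2.27,2.4) + 0.272·(2.06,4.36) = (2.2129,2.9331)
  v3: (1-0.272)·(0.65,4.22) + 0.272·(-0.51,5.97) = (0.3345,4.6960)
  v4: (1-0.272)·(-3.36,3.08) + 0.272·(-7.53,6.5) = (-4.4942,4.0102)
  v5: (1-0.272)·(-1.08,-2.96) + 0.272·(-3.2,-4.37) = (-1.6566,-3.3435)
Shoelace sum Σ(x_i·y_{i+1} − x_{i+1}·y_i):
  i=1: 3.6411·2.9331 − 2.2129·0.3611 = +9.8807 (running +9.8807)
  i=2: 2.2129·4.6960 − 0.3345·2.9331 = +9.4106 (running +19.2913)
  i=3: 0.3345·4.0102 − -4.4942·4.6960 = +22.4463 (running +41.7376)
  i=4: -4.4942·-3.3435 − -1.6566·4.0102 = +21.6701 (running +63.4077)
  i=5: -1.6566·0.3611 − 3.6411·-3.3435 = +11.5759 (running +74.9837)
Area = |Σ|/2 = |74.9837|/2 = 37.4918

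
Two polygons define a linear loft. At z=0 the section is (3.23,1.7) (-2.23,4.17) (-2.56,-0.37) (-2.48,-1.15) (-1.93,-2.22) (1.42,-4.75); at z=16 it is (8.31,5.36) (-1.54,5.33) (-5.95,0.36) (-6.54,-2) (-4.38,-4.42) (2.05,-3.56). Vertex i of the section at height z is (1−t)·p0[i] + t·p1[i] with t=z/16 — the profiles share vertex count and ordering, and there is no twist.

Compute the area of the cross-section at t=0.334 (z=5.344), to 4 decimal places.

Area at t=0.334: 50.2844

Cross-section at t=0.334: each vertex is (1-t)·p0[i] + t·p1[i].
  v1: (1-0.334)·(3.23,1.7) + 0.334·(8.31,5.36) = (4.9267,2.9224)
  v2: (1-0.334)·(-2.23,4.17) + 0.334·(-1.54,5.33) = (-1.9995,4.5574)
  v3: (1-0.334)·(-2.56,-0.37) + 0.334·(-5.95,0.36) = (-3.6923,-0.1262)
  v4: (1-0.334)·(-2.48,-1.15) + 0.334·(-6.54,-2) = (-3.8360,-1.4339)
  v5: (1-0.334)·(-1.93,-2.22) + 0.334·(-4.38,-4.42) = (-2.7483,-2.9548)
  v6: (1-0.334)·(1.42,-4.75) + 0.334·(2.05,-3.56) = (1.6304,-4.3525)
Shoelace sum Σ(x_i·y_{i+1} − x_{i+1}·y_i):
  i=1: 4.9267·4.5574 − -1.9995·2.9224 = +28.2968 (running +28.2968)
  i=2: -1.9995·-0.1262 − -3.6923·4.5574 = +17.0796 (running +45.3763)
  i=3: -3.6923·-1.4339 − -3.8360·-0.1262 = +4.8103 (running +50.1866)
  i=4: -3.8360·-2.9548 − -2.7483·-1.4339 = +7.3939 (running +57.5806)
  i=5: -2.7483·-4.3525 − 1.6304·-2.9548 = +16.7797 (running +74.3602)
  i=6: 1.6304·2.9224 − 4.9267·-4.3525 = +26.2086 (running +100.5688)
Area = |Σ|/2 = |100.5688|/2 = 50.2844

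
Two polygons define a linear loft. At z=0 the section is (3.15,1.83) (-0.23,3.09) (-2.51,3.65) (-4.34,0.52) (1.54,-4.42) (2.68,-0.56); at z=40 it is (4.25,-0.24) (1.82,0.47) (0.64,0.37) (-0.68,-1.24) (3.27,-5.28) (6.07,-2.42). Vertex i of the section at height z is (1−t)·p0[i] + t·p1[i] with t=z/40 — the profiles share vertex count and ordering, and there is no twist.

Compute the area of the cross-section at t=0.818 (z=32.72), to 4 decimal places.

Area at t=0.818: 23.3951

Cross-section at t=0.818: each vertex is (1-t)·p0[i] + t·p1[i].
  v1: (1-0.818)·(3.15,1.83) + 0.818·(4.25,-0.24) = (4.0498,0.1367)
  v2: (1-0.818)·(-0.23,3.09) + 0.818·(1.82,0.47) = (1.4469,0.9468)
  v3: (1-0.818)·(-2.51,3.65) + 0.818·(0.64,0.37) = (0.0667,0.9670)
  v4: (1-0.818)·(-4.34,0.52) + 0.818·(-0.68,-1.24) = (-1.3461,-0.9197)
  v5: (1-0.818)·(1.54,-4.42) + 0.818·(3.27,-5.28) = (2.9551,-5.1235)
  v6: (1-0.818)·(2.68,-0.56) + 0.818·(6.07,-2.42) = (5.4530,-2.0815)
Shoelace sum Σ(x_i·y_{i+1} − x_{i+1}·y_i):
  i=1: 4.0498·0.9468 − 1.4469·0.1367 = +3.6367 (running +3.6367)
  i=2: 1.4469·0.9670 − 0.0667·0.9468 = +1.3359 (running +4.9726)
  i=3: 0.0667·-0.9197 − -1.3461·0.9670 = +1.2403 (running +6.2129)
  i=4: -1.3461·-5.1235 − 2.9551·-0.9197 = +9.6146 (running +15.8275)
  i=5: 2.9551·-2.0815 − 5.4530·-5.1235 = +21.7874 (running +37.6149)
  i=6: 5.4530·0.1367 − 4.0498·-2.0815 = +9.1752 (running +46.7901)
Area = |Σ|/2 = |46.7901|/2 = 23.3951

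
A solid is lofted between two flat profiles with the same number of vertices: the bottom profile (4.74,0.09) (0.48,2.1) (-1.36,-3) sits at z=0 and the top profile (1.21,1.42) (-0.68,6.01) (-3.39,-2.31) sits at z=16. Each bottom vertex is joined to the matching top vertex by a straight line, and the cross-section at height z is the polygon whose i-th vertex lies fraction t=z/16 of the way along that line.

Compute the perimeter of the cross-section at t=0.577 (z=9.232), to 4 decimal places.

Perimeter at t=0.577: 18.1553

Cross-section at t=0.577: each vertex is (1-t)·p0[i] + t·p1[i].
  v1: (1-0.577)·(4.74,0.09) + 0.577·(1.21,1.42) = (2.7032,0.8574)
  v2: (1-0.577)·(0.48,2.1) + 0.577·(-0.68,6.01) = (-0.1893,4.3561)
  v3: (1-0.577)·(-1.36,-3) + 0.577·(-3.39,-2.31) = (-2.5313,-2.6019)
Perimeter = Σ |v_{i+1} − v_i|:
  edge 1→2: √(-2.8925² + 3.4987²) = 4.5395 (running 4.5395)
  edge 2→3: √(-2.3420² + -6.9579²) = 7.3415 (running 11.8810)
  edge 3→1: √(5.2345² + 3.4593²) = 6.2743 (running 18.1553)
Perimeter = 18.1553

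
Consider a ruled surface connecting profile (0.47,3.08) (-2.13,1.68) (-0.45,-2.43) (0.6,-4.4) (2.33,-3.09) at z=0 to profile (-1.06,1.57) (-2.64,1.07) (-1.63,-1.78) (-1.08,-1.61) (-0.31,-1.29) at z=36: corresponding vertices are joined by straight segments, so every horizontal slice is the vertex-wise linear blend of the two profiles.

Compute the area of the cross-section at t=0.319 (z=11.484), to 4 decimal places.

Cross-section at t=0.319: each vertex is (1-t)·p0[i] + t·p1[i].
  v1: (1-0.319)·(0.47,3.08) + 0.319·(-1.06,1.57) = (-0.0181,2.5983)
  v2: (1-0.319)·(-2.13,1.68) + 0.319·(-2.64,1.07) = (-2.2927,1.4854)
  v3: (1-0.319)·(-0.45,-2.43) + 0.319·(-1.63,-1.78) = (-0.8264,-2.2227)
  v4: (1-0.319)·(0.6,-4.4) + 0.319·(-1.08,-1.61) = (0.0641,-3.5100)
  v5: (1-0.319)·(2.33,-3.09) + 0.319·(-0.31,-1.29) = (1.4878,-2.5158)
Shoelace sum Σ(x_i·y_{i+1} − x_{i+1}·y_i):
  i=1: -0.0181·1.4854 − -2.2927·2.5983 = +5.9303 (running +5.9303)
  i=2: -2.2927·-2.2227 − -0.8264·1.4854 = +6.3234 (running +12.2537)
  i=3: -0.8264·-3.5100 − 0.0641·-2.2227 = +3.0432 (running +15.2969)
  i=4: 0.0641·-2.5158 − 1.4878·-3.5100 = +5.0611 (running +20.3579)
  i=5: 1.4878·2.5983 − -0.0181·-2.5158 = +3.8204 (running +24.1784)
Area = |Σ|/2 = |24.1784|/2 = 12.0892

Area at t=0.319: 12.0892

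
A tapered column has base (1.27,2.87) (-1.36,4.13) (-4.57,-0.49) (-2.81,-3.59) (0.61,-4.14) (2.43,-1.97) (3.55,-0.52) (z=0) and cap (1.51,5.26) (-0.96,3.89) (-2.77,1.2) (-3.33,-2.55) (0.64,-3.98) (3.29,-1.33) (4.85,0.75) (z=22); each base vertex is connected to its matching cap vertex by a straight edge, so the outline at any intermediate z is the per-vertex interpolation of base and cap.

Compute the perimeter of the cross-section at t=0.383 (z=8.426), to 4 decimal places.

Perimeter at t=0.383: 24.4667

Cross-section at t=0.383: each vertex is (1-t)·p0[i] + t·p1[i].
  v1: (1-0.383)·(1.27,2.87) + 0.383·(1.51,5.26) = (1.3619,3.7854)
  v2: (1-0.383)·(-1.36,4.13) + 0.383·(-0.96,3.89) = (-1.2068,4.0381)
  v3: (1-0.383)·(-4.57,-0.49) + 0.383·(-2.77,1.2) = (-3.8806,0.1573)
  v4: (1-0.383)·(-2.81,-3.59) + 0.383·(-3.33,-2.55) = (-3.0092,-3.1917)
  v5: (1-0.383)·(0.61,-4.14) + 0.383·(0.64,-3.98) = (0.6215,-4.0787)
  v6: (1-0.383)·(2.43,-1.97) + 0.383·(3.29,-1.33) = (2.7594,-1.7249)
  v7: (1-0.383)·(3.55,-0.52) + 0.383·(4.85,0.75) = (4.0479,-0.0336)
Perimeter = Σ |v_{i+1} − v_i|:
  edge 1→2: √(-2.5687² + 0.2527²) = 2.5811 (running 2.5811)
  edge 2→3: √(-2.6738² + -3.8808²) = 4.7127 (running 7.2939)
  edge 3→4: √(0.8714² + -3.3489²) = 3.4605 (running 10.7543)
  edge 4→5: √(3.6307² + -0.8870²) = 3.7374 (running 14.4918)
  edge 5→6: √(2.1379² + 2.3538²) = 3.1798 (running 17.6716)
  edge 6→7: √(1.2885² + 1.6913²) = 2.1262 (running 19.7978)
  edge 7→1: √(-2.6860² + 3.8190²) = 4.6689 (running 24.4667)
Perimeter = 24.4667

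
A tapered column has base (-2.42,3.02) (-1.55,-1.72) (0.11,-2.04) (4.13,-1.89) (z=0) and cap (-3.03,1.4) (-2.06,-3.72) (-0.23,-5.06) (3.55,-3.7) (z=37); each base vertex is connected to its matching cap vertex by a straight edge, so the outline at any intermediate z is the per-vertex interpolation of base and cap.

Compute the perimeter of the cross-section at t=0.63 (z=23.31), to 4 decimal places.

Cross-section at t=0.63: each vertex is (1-t)·p0[i] + t·p1[i].
  v1: (1-0.63)·(-2.42,3.02) + 0.63·(-3.03,1.4) = (-2.8043,1.9994)
  v2: (1-0.63)·(-1.55,-1.72) + 0.63·(-2.06,-3.72) = (-1.8713,-2.9800)
  v3: (1-0.63)·(0.11,-2.04) + 0.63·(-0.23,-5.06) = (-0.1042,-3.9426)
  v4: (1-0.63)·(4.13,-1.89) + 0.63·(3.55,-3.7) = (3.7646,-3.0303)
Perimeter = Σ |v_{i+1} − v_i|:
  edge 1→2: √(0.9330² + -4.9794²) = 5.0661 (running 5.0661)
  edge 2→3: √(1.7671² + -0.9626²) = 2.0123 (running 7.0783)
  edge 3→4: √(3.8688² + 0.9123²) = 3.9749 (running 11.0532)
  edge 4→1: √(-6.5689² + 5.0297²) = 8.2734 (running 19.3266)
Perimeter = 19.3266

Perimeter at t=0.63: 19.3266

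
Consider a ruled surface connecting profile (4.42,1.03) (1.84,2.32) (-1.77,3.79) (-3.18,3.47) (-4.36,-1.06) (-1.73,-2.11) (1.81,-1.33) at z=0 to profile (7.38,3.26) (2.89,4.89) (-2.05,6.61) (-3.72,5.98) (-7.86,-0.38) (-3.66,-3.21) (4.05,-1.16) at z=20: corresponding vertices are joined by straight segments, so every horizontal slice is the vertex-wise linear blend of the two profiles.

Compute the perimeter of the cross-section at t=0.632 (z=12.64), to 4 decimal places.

Cross-section at t=0.632: each vertex is (1-t)·p0[i] + t·p1[i].
  v1: (1-0.632)·(4.42,1.03) + 0.632·(7.38,3.26) = (6.2907,2.4394)
  v2: (1-0.632)·(1.84,2.32) + 0.632·(2.89,4.89) = (2.5036,3.9442)
  v3: (1-0.632)·(-1.77,3.79) + 0.632·(-2.05,6.61) = (-1.9470,5.5722)
  v4: (1-0.632)·(-3.18,3.47) + 0.632·(-3.72,5.98) = (-3.5213,5.0563)
  v5: (1-0.632)·(-4.36,-1.06) + 0.632·(-7.86,-0.38) = (-6.5720,-0.6302)
  v6: (1-0.632)·(-1.73,-2.11) + 0.632·(-3.66,-3.21) = (-2.9498,-2.8052)
  v7: (1-0.632)·(1.81,-1.33) + 0.632·(4.05,-1.16) = (3.2257,-1.2226)
Perimeter = Σ |v_{i+1} − v_i|:
  edge 1→2: √(-3.7871² + 1.5049²) = 4.0752 (running 4.0752)
  edge 2→3: √(-4.4506² + 1.6280²) = 4.7390 (running 8.8141)
  edge 3→4: √(-1.5743² + -0.5159²) = 1.6567 (running 10.4708)
  edge 4→5: √(-3.0507² + -5.6866²) = 6.4532 (running 16.9240)
  edge 5→6: √(3.6222² + -2.1750²) = 4.2251 (running 21.1491)
  edge 6→7: √(6.1754² + 1.5826²) = 6.3750 (running 27.5241)
  edge 7→1: √(3.0650² + 3.6619²) = 4.7754 (running 32.2995)
Perimeter = 32.2995

Perimeter at t=0.632: 32.2995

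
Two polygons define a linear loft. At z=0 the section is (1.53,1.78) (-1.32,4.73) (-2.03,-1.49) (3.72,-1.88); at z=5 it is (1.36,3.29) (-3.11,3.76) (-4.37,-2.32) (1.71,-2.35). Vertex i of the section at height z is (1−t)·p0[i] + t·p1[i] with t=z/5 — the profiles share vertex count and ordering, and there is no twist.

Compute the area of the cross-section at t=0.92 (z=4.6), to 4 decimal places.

Area at t=0.92: 30.2026

Cross-section at t=0.92: each vertex is (1-t)·p0[i] + t·p1[i].
  v1: (1-0.92)·(1.53,1.78) + 0.92·(1.36,3.29) = (1.3736,3.1692)
  v2: (1-0.92)·(-1.32,4.73) + 0.92·(-3.11,3.76) = (-2.9668,3.8376)
  v3: (1-0.92)·(-2.03,-1.49) + 0.92·(-4.37,-2.32) = (-4.1828,-2.2536)
  v4: (1-0.92)·(3.72,-1.88) + 0.92·(1.71,-2.35) = (1.8708,-2.3124)
Shoelace sum Σ(x_i·y_{i+1} − x_{i+1}·y_i):
  i=1: 1.3736·3.8376 − -2.9668·3.1692 = +14.6737 (running +14.6737)
  i=2: -2.9668·-2.2536 − -4.1828·3.8376 = +22.7379 (running +37.4116)
  i=3: -4.1828·-2.3124 − 1.8708·-2.2536 = +13.8883 (running +51.2999)
  i=4: 1.8708·3.1692 − 1.3736·-2.3124 = +9.1053 (running +60.4052)
Area = |Σ|/2 = |60.4052|/2 = 30.2026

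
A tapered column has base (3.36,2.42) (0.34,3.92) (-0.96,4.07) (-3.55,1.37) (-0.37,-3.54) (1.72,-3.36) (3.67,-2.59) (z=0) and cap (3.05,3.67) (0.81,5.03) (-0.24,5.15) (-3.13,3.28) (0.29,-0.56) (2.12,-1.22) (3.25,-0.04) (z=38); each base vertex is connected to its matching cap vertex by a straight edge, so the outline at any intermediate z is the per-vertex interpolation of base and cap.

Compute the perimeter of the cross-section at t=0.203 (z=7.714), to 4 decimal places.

Cross-section at t=0.203: each vertex is (1-t)·p0[i] + t·p1[i].
  v1: (1-0.203)·(3.36,2.42) + 0.203·(3.05,3.67) = (3.2971,2.6737)
  v2: (1-0.203)·(0.34,3.92) + 0.203·(0.81,5.03) = (0.4354,4.1453)
  v3: (1-0.203)·(-0.96,4.07) + 0.203·(-0.24,5.15) = (-0.8138,4.2892)
  v4: (1-0.203)·(-3.55,1.37) + 0.203·(-3.13,3.28) = (-3.4647,1.7577)
  v5: (1-0.203)·(-0.37,-3.54) + 0.203·(0.29,-0.56) = (-0.2360,-2.9351)
  v6: (1-0.203)·(1.72,-3.36) + 0.203·(2.12,-1.22) = (1.8012,-2.9256)
  v7: (1-0.203)·(3.67,-2.59) + 0.203·(3.25,-0.04) = (3.5847,-2.0723)
Perimeter = Σ |v_{i+1} − v_i|:
  edge 1→2: √(-2.8617² + 1.4716²) = 3.2179 (running 3.2179)
  edge 2→3: √(-1.2492² + 0.1439²) = 1.2575 (running 4.4754)
  edge 3→4: √(-2.6509² + -2.5315²) = 3.6655 (running 8.1409)
  edge 4→5: √(3.2287² + -4.6928²) = 5.6962 (running 13.8371)
  edge 5→6: √(2.0372² + 0.0095²) = 2.0372 (running 15.8743)
  edge 6→7: √(1.7835² + 0.8532²) = 1.9771 (running 17.8514)
  edge 7→1: √(-0.2877² + 4.7461²) = 4.7548 (running 22.6063)
Perimeter = 22.6063

Perimeter at t=0.203: 22.6063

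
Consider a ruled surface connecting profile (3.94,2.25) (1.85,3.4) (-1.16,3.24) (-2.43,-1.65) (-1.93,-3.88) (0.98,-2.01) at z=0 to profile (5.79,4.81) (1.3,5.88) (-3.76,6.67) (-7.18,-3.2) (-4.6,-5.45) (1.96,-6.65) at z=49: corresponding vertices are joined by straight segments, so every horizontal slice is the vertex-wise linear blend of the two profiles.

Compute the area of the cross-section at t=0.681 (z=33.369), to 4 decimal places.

Area at t=0.681: 81.0555

Cross-section at t=0.681: each vertex is (1-t)·p0[i] + t·p1[i].
  v1: (1-0.681)·(3.94,2.25) + 0.681·(5.79,4.81) = (5.1999,3.9934)
  v2: (1-0.681)·(1.85,3.4) + 0.681·(1.3,5.88) = (1.4754,5.0889)
  v3: (1-0.681)·(-1.16,3.24) + 0.681·(-3.76,6.67) = (-2.9306,5.5758)
  v4: (1-0.681)·(-2.43,-1.65) + 0.681·(-7.18,-3.2) = (-5.6648,-2.7056)
  v5: (1-0.681)·(-1.93,-3.88) + 0.681·(-4.6,-5.45) = (-3.7483,-4.9492)
  v6: (1-0.681)·(0.98,-2.01) + 0.681·(1.96,-6.65) = (1.6474,-5.1698)
Shoelace sum Σ(x_i·y_{i+1} − x_{i+1}·y_i):
  i=1: 5.1999·5.0889 − 1.4754·3.9934 = +20.5694 (running +20.5694)
  i=2: 1.4754·5.5758 − -2.9306·5.0889 = +23.1403 (running +43.7097)
  i=3: -2.9306·-2.7056 − -5.6648·5.5758 = +39.5146 (running +83.2243)
  i=4: -5.6648·-4.9492 − -3.7483·-2.7056 = +17.8947 (running +101.1190)
  i=5: -3.7483·-5.1698 − 1.6474·-4.9492 = +27.5311 (running +128.6501)
  i=6: 1.6474·3.9934 − 5.1999·-5.1698 = +33.4610 (running +162.1111)
Area = |Σ|/2 = |162.1111|/2 = 81.0555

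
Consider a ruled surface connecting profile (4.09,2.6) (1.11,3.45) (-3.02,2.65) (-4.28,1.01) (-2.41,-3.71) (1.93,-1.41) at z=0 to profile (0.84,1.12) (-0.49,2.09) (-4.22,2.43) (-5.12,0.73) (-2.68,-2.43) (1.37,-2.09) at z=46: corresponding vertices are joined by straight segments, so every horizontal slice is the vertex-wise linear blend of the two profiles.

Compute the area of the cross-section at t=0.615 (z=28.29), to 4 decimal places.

Area at t=0.615: 28.1647

Cross-section at t=0.615: each vertex is (1-t)·p0[i] + t·p1[i].
  v1: (1-0.615)·(4.09,2.6) + 0.615·(0.84,1.12) = (2.0912,1.6898)
  v2: (1-0.615)·(1.11,3.45) + 0.615·(-0.49,2.09) = (0.1260,2.6136)
  v3: (1-0.615)·(-3.02,2.65) + 0.615·(-4.22,2.43) = (-3.7580,2.5147)
  v4: (1-0.615)·(-4.28,1.01) + 0.615·(-5.12,0.73) = (-4.7966,0.8378)
  v5: (1-0.615)·(-2.41,-3.71) + 0.615·(-2.68,-2.43) = (-2.5761,-2.9228)
  v6: (1-0.615)·(1.93,-1.41) + 0.615·(1.37,-2.09) = (1.5856,-1.8282)
Shoelace sum Σ(x_i·y_{i+1} − x_{i+1}·y_i):
  i=1: 2.0912·2.6136 − 0.1260·1.6898 = +5.2528 (running +5.2528)
  i=2: 0.1260·2.5147 − -3.7580·2.6136 = +10.1388 (running +15.3915)
  i=3: -3.7580·0.8378 − -4.7966·2.5147 = +8.9136 (running +24.3051)
  i=4: -4.7966·-2.9228 − -2.5761·0.8378 = +16.1777 (running +40.4828)
  i=5: -2.5761·-1.8282 − 1.5856·-2.9228 = +9.3439 (running +49.8267)
  i=6: 1.5856·1.6898 − 2.0912·-1.8282 = +6.5026 (running +56.3293)
Area = |Σ|/2 = |56.3293|/2 = 28.1647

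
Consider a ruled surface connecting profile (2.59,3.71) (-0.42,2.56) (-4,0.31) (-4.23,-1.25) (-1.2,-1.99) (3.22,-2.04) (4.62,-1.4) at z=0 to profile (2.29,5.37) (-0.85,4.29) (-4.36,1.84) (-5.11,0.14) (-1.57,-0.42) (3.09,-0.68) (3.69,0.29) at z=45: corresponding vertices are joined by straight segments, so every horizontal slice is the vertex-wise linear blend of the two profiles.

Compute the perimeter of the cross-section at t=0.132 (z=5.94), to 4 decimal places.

Perimeter at t=0.132: 23.6359

Cross-section at t=0.132: each vertex is (1-t)·p0[i] + t·p1[i].
  v1: (1-0.132)·(2.59,3.71) + 0.132·(2.29,5.37) = (2.5504,3.9291)
  v2: (1-0.132)·(-0.42,2.56) + 0.132·(-0.85,4.29) = (-0.4768,2.7884)
  v3: (1-0.132)·(-4,0.31) + 0.132·(-4.36,1.84) = (-4.0475,0.5120)
  v4: (1-0.132)·(-4.23,-1.25) + 0.132·(-5.11,0.14) = (-4.3462,-1.0665)
  v5: (1-0.132)·(-1.2,-1.99) + 0.132·(-1.57,-0.42) = (-1.2488,-1.7828)
  v6: (1-0.132)·(3.22,-2.04) + 0.132·(3.09,-0.68) = (3.2028,-1.8605)
  v7: (1-0.132)·(4.62,-1.4) + 0.132·(3.69,0.29) = (4.4972,-1.1769)
Perimeter = Σ |v_{i+1} − v_i|:
  edge 1→2: √(-3.0272² + -1.1408²) = 3.2350 (running 3.2350)
  edge 2→3: √(-3.5708² + -2.2764²) = 4.2347 (running 7.4696)
  edge 3→4: √(-0.2986² + -1.5785²) = 1.6065 (running 9.0761)
  edge 4→5: √(3.0973² + -0.7162²) = 3.1791 (running 12.2552)
  edge 5→6: √(4.4517² + -0.0777²) = 4.4524 (running 16.7075)
  edge 6→7: √(1.2944² + 0.6836²) = 1.4638 (running 18.1713)
  edge 7→1: √(-1.9468² + 5.1060²) = 5.4646 (running 23.6359)
Perimeter = 23.6359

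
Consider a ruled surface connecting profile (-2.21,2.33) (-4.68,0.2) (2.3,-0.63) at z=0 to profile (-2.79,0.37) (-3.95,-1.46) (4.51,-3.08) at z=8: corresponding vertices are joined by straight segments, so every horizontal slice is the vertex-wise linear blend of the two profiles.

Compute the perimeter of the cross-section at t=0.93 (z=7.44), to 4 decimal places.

Perimeter at t=0.93: 18.6193

Cross-section at t=0.93: each vertex is (1-t)·p0[i] + t·p1[i].
  v1: (1-0.93)·(-2.21,2.33) + 0.93·(-2.79,0.37) = (-2.7494,0.5072)
  v2: (1-0.93)·(-4.68,0.2) + 0.93·(-3.95,-1.46) = (-4.0011,-1.3438)
  v3: (1-0.93)·(2.3,-0.63) + 0.93·(4.51,-3.08) = (4.3553,-2.9085)
Perimeter = Σ |v_{i+1} − v_i|:
  edge 1→2: √(-1.2517² + -1.8510²) = 2.2345 (running 2.2345)
  edge 2→3: √(8.3564² + -1.5647²) = 8.5016 (running 10.7361)
  edge 3→1: √(-7.1047² + 3.4157²) = 7.8831 (running 18.6193)
Perimeter = 18.6193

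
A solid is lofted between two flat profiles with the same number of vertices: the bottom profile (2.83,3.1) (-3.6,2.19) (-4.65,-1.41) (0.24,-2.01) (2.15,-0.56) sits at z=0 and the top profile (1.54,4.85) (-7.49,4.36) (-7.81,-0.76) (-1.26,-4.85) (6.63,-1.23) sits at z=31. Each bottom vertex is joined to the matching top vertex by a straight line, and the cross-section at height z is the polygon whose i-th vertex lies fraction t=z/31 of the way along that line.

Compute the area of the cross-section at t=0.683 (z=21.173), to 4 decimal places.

Area at t=0.683: 68.4731

Cross-section at t=0.683: each vertex is (1-t)·p0[i] + t·p1[i].
  v1: (1-0.683)·(2.83,3.1) + 0.683·(1.54,4.85) = (1.9489,4.2952)
  v2: (1-0.683)·(-3.6,2.19) + 0.683·(-7.49,4.36) = (-6.2569,3.6721)
  v3: (1-0.683)·(-4.65,-1.41) + 0.683·(-7.81,-0.76) = (-6.8083,-0.9661)
  v4: (1-0.683)·(0.24,-2.01) + 0.683·(-1.26,-4.85) = (-0.7845,-3.9497)
  v5: (1-0.683)·(2.15,-0.56) + 0.683·(6.63,-1.23) = (5.2098,-1.0176)
Shoelace sum Σ(x_i·y_{i+1} − x_{i+1}·y_i):
  i=1: 1.9489·3.6721 − -6.2569·4.2952 = +34.0315 (running +34.0315)
  i=2: -6.2569·-0.9661 − -6.8083·3.6721 = +31.0452 (running +65.0767)
  i=3: -6.8083·-3.9497 − -0.7845·-0.9661 = +26.1329 (running +91.2096)
  i=4: -0.7845·-1.0176 − 5.2098·-3.9497 = +21.3757 (running +112.5854)
  i=5: 5.2098·4.2952 − 1.9489·-1.0176 = +24.3608 (running +136.9462)
Area = |Σ|/2 = |136.9462|/2 = 68.4731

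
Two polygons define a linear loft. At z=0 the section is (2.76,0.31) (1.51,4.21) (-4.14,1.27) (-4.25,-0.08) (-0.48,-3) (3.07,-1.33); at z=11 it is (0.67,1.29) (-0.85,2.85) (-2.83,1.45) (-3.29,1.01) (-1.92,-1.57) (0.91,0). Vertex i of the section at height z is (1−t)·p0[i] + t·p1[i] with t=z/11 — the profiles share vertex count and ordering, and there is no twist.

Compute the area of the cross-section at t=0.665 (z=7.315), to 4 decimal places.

Cross-section at t=0.665: each vertex is (1-t)·p0[i] + t·p1[i].
  v1: (1-0.665)·(2.76,0.31) + 0.665·(0.67,1.29) = (1.3701,0.9617)
  v2: (1-0.665)·(1.51,4.21) + 0.665·(-0.85,2.85) = (-0.0594,3.3056)
  v3: (1-0.665)·(-4.14,1.27) + 0.665·(-2.83,1.45) = (-3.2689,1.3897)
  v4: (1-0.665)·(-4.25,-0.08) + 0.665·(-3.29,1.01) = (-3.6116,0.6449)
  v5: (1-0.665)·(-0.48,-3) + 0.665·(-1.92,-1.57) = (-1.4376,-2.0491)
  v6: (1-0.665)·(3.07,-1.33) + 0.665·(0.91,0) = (1.6336,-0.4456)
Shoelace sum Σ(x_i·y_{i+1} − x_{i+1}·y_i):
  i=1: 1.3701·3.3056 − -0.0594·0.9617 = +4.5863 (running +4.5863)
  i=2: -0.0594·1.3897 − -3.2689·3.3056 = +10.7230 (running +15.3093)
  i=3: -3.2689·0.6449 − -3.6116·1.3897 = +2.9111 (running +18.2204)
  i=4: -3.6116·-2.0491 − -1.4376·0.6449 = +8.3274 (running +26.5478)
  i=5: -1.4376·-0.4456 − 1.6336·-2.0491 = +3.9879 (running +30.5356)
  i=6: 1.6336·0.9617 − 1.3701·-0.4456 = +2.1815 (running +32.7171)
Area = |Σ|/2 = |32.7171|/2 = 16.3586

Area at t=0.665: 16.3586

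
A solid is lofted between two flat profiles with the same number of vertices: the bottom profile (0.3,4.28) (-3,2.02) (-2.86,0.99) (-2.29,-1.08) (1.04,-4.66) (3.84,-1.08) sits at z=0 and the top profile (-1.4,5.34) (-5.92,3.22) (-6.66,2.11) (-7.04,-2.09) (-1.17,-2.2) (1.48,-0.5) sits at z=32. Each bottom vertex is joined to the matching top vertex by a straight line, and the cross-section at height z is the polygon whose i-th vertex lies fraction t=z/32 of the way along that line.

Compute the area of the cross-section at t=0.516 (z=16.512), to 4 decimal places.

Cross-section at t=0.516: each vertex is (1-t)·p0[i] + t·p1[i].
  v1: (1-0.516)·(0.3,4.28) + 0.516·(-1.4,5.34) = (-0.5772,4.8270)
  v2: (1-0.516)·(-3,2.02) + 0.516·(-5.92,3.22) = (-4.5067,2.6392)
  v3: (1-0.516)·(-2.86,0.99) + 0.516·(-6.66,2.11) = (-4.8208,1.5679)
  v4: (1-0.516)·(-2.29,-1.08) + 0.516·(-7.04,-2.09) = (-4.7410,-1.6012)
  v5: (1-0.516)·(1.04,-4.66) + 0.516·(-1.17,-2.2) = (-0.1004,-3.3906)
  v6: (1-0.516)·(3.84,-1.08) + 0.516·(1.48,-0.5) = (2.6222,-0.7807)
Shoelace sum Σ(x_i·y_{i+1} − x_{i+1}·y_i):
  i=1: -0.5772·2.6392 − -4.5067·4.8270 = +20.2304 (running +20.2304)
  i=2: -4.5067·1.5679 − -4.8208·2.6392 = +5.6569 (running +25.8873)
  i=3: -4.8208·-1.6012 − -4.7410·1.5679 = +15.1524 (running +41.0397)
  i=4: -4.7410·-3.3906 − -0.1004·-1.6012 = +15.9143 (running +56.9540)
  i=5: -0.1004·-0.7807 − 2.6222·-3.3906 = +8.9694 (running +65.9234)
  i=6: 2.6222·4.8270 − -0.5772·-0.7807 = +12.2068 (running +78.1302)
Area = |Σ|/2 = |78.1302|/2 = 39.0651

Area at t=0.516: 39.0651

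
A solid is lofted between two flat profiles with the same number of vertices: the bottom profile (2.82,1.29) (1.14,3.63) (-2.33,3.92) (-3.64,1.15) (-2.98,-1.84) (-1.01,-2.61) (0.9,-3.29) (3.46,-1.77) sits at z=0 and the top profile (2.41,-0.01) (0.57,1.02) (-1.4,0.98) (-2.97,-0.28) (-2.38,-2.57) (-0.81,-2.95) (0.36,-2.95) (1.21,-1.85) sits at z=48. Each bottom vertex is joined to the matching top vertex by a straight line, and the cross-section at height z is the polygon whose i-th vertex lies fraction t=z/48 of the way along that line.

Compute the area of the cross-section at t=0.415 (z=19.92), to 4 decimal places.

Cross-section at t=0.415: each vertex is (1-t)·p0[i] + t·p1[i].
  v1: (1-0.415)·(2.82,1.29) + 0.415·(2.41,-0.01) = (2.6498,0.7505)
  v2: (1-0.415)·(1.14,3.63) + 0.415·(0.57,1.02) = (0.9034,2.5469)
  v3: (1-0.415)·(-2.33,3.92) + 0.415·(-1.4,0.98) = (-1.9440,2.6999)
  v4: (1-0.415)·(-3.64,1.15) + 0.415·(-2.97,-0.28) = (-3.3620,0.5565)
  v5: (1-0.415)·(-2.98,-1.84) + 0.415·(-2.38,-2.57) = (-2.7310,-2.1429)
  v6: (1-0.415)·(-1.01,-2.61) + 0.415·(-0.81,-2.95) = (-0.9270,-2.7511)
  v7: (1-0.415)·(0.9,-3.29) + 0.415·(0.36,-2.95) = (0.6759,-3.1489)
  v8: (1-0.415)·(3.46,-1.77) + 0.415·(1.21,-1.85) = (2.5262,-1.8032)
Shoelace sum Σ(x_i·y_{i+1} − x_{i+1}·y_i):
  i=1: 2.6498·2.5469 − 0.9034·0.7505 = +6.0707 (running +6.0707)
  i=2: 0.9034·2.6999 − -1.9440·2.5469 = +7.3904 (running +13.4612)
  i=3: -1.9440·0.5565 − -3.3620·2.6999 = +7.9950 (running +21.4561)
  i=4: -3.3620·-2.1429 − -2.7310·0.5565 = +8.7244 (running +30.1806)
  i=5: -2.7310·-2.7511 − -0.9270·-2.1429 = +5.5267 (running +35.7073)
  i=6: -0.9270·-3.1489 − 0.6759·-2.7511 = +4.7785 (running +40.4858)
  i=7: 0.6759·-1.8032 − 2.5262·-3.1489 = +6.7361 (running +47.2219)
  i=8: 2.5262·0.7505 − 2.6498·-1.8032 = +6.6742 (running +53.8961)
Area = |Σ|/2 = |53.8961|/2 = 26.9480

Area at t=0.415: 26.9480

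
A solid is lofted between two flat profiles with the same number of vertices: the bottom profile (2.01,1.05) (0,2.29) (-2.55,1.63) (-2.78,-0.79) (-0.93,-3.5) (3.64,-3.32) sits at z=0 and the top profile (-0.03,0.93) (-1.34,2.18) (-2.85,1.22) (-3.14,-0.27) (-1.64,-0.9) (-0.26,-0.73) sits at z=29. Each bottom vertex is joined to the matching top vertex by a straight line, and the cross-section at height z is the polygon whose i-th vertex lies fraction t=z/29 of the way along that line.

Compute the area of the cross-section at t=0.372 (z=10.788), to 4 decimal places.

Area at t=0.372: 17.3169

Cross-section at t=0.372: each vertex is (1-t)·p0[i] + t·p1[i].
  v1: (1-0.372)·(2.01,1.05) + 0.372·(-0.03,0.93) = (1.2511,1.0054)
  v2: (1-0.372)·(0,2.29) + 0.372·(-1.34,2.18) = (-0.4985,2.2491)
  v3: (1-0.372)·(-2.55,1.63) + 0.372·(-2.85,1.22) = (-2.6616,1.4775)
  v4: (1-0.372)·(-2.78,-0.79) + 0.372·(-3.14,-0.27) = (-2.9139,-0.5966)
  v5: (1-0.372)·(-0.93,-3.5) + 0.372·(-1.64,-0.9) = (-1.1941,-2.5328)
  v6: (1-0.372)·(3.64,-3.32) + 0.372·(-0.26,-0.73) = (2.1892,-2.3565)
Shoelace sum Σ(x_i·y_{i+1} − x_{i+1}·y_i):
  i=1: 1.2511·2.2491 − -0.4985·1.0054 = +3.3150 (running +3.3150)
  i=2: -0.4985·1.4775 − -2.6616·2.2491 = +5.2497 (running +8.5647)
  i=3: -2.6616·-0.5966 − -2.9139·1.4775 = +5.8931 (running +14.4577)
  i=4: -2.9139·-2.5328 − -1.1941·-0.5966 = +6.6680 (running +21.1258)
  i=5: -1.1941·-2.3565 − 2.1892·-2.5328 = +8.3588 (running +29.4845)
  i=6: 2.1892·1.0054 − 1.2511·-2.3565 = +5.1492 (running +34.6337)
Area = |Σ|/2 = |34.6337|/2 = 17.3169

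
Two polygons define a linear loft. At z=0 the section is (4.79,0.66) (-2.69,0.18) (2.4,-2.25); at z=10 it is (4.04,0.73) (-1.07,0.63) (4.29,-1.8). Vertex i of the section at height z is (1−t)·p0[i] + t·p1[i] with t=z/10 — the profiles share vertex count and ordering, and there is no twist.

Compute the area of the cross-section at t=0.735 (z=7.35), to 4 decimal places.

Area at t=0.735: 7.5024

Cross-section at t=0.735: each vertex is (1-t)·p0[i] + t·p1[i].
  v1: (1-0.735)·(4.79,0.66) + 0.735·(4.04,0.73) = (4.2387,0.7115)
  v2: (1-0.735)·(-2.69,0.18) + 0.735·(-1.07,0.63) = (-1.4993,0.5108)
  v3: (1-0.735)·(2.4,-2.25) + 0.735·(4.29,-1.8) = (3.7892,-1.9192)
Shoelace sum Σ(x_i·y_{i+1} − x_{i+1}·y_i):
  i=1: 4.2387·0.5108 − -1.4993·0.7115 = +3.2316 (running +3.2316)
  i=2: -1.4993·-1.9192 − 3.7892·0.5108 = +0.9422 (running +4.1738)
  i=3: 3.7892·0.7115 − 4.2387·-1.9192 = +10.8310 (running +15.0049)
Area = |Σ|/2 = |15.0049|/2 = 7.5024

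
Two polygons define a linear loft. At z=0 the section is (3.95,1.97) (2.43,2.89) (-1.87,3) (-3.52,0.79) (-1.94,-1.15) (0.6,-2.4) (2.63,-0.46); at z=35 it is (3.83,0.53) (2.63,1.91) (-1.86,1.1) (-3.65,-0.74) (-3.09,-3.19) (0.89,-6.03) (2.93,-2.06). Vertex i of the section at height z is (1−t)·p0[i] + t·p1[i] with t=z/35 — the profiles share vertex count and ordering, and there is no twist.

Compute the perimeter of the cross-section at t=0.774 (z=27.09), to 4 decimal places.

Cross-section at t=0.774: each vertex is (1-t)·p0[i] + t·p1[i].
  v1: (1-0.774)·(3.95,1.97) + 0.774·(3.83,0.53) = (3.8571,0.8554)
  v2: (1-0.774)·(2.43,2.89) + 0.774·(2.63,1.91) = (2.5848,2.1315)
  v3: (1-0.774)·(-1.87,3) + 0.774·(-1.86,1.1) = (-1.8623,1.5294)
  v4: (1-0.774)·(-3.52,0.79) + 0.774·(-3.65,-0.74) = (-3.6206,-0.3942)
  v5: (1-0.774)·(-1.94,-1.15) + 0.774·(-3.09,-3.19) = (-2.8301,-2.7290)
  v6: (1-0.774)·(0.6,-2.4) + 0.774·(0.89,-6.03) = (0.8245,-5.2096)
  v7: (1-0.774)·(2.63,-0.46) + 0.774·(2.93,-2.06) = (2.8622,-1.6984)
Perimeter = Σ |v_{i+1} − v_i|:
  edge 1→2: √(-1.2723² + 1.2760²) = 1.8020 (running 1.8020)
  edge 2→3: √(-4.4471² + -0.6021²) = 4.4876 (running 6.2896)
  edge 3→4: √(-1.7584² + -1.9236²) = 2.6062 (running 8.8958)
  edge 4→5: √(0.7905² + -2.3347²) = 2.4649 (running 11.3607)
  edge 5→6: √(3.6546² + -2.4807²) = 4.4170 (running 15.7777)
  edge 6→7: √(2.0377² + 3.5112²) = 4.0597 (running 19.8374)
  edge 7→1: √(0.9949² + 2.5538²) = 2.7408 (running 22.5781)
Perimeter = 22.5781

Perimeter at t=0.774: 22.5781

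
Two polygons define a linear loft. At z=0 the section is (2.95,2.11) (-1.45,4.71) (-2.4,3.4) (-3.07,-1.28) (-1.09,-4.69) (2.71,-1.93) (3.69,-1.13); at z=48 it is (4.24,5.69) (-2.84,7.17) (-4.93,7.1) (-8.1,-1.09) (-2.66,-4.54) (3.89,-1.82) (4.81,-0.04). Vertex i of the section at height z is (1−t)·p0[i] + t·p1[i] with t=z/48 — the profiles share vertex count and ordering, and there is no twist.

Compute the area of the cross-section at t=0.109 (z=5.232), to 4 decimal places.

Area at t=0.109: 45.9277

Cross-section at t=0.109: each vertex is (1-t)·p0[i] + t·p1[i].
  v1: (1-0.109)·(2.95,2.11) + 0.109·(4.24,5.69) = (3.0906,2.5002)
  v2: (1-0.109)·(-1.45,4.71) + 0.109·(-2.84,7.17) = (-1.6015,4.9781)
  v3: (1-0.109)·(-2.4,3.4) + 0.109·(-4.93,7.1) = (-2.6758,3.8033)
  v4: (1-0.109)·(-3.07,-1.28) + 0.109·(-8.1,-1.09) = (-3.6183,-1.2593)
  v5: (1-0.109)·(-1.09,-4.69) + 0.109·(-2.66,-4.54) = (-1.2611,-4.6737)
  v6: (1-0.109)·(2.71,-1.93) + 0.109·(3.89,-1.82) = (2.8386,-1.9180)
  v7: (1-0.109)·(3.69,-1.13) + 0.109·(4.81,-0.04) = (3.8121,-1.0112)
Shoelace sum Σ(x_i·y_{i+1} − x_{i+1}·y_i):
  i=1: 3.0906·4.9781 − -1.6015·2.5002 = +19.3896 (running +19.3896)
  i=2: -1.6015·3.8033 − -2.6758·4.9781 = +7.2293 (running +26.6190)
  i=3: -2.6758·-1.2593 − -3.6183·3.8033 = +17.1309 (running +43.7499)
  i=4: -3.6183·-4.6737 − -1.2611·-1.2593 = +15.3224 (running +59.0723)
  i=5: -1.2611·-1.9180 − 2.8386·-4.6737 = +15.6856 (running +74.7579)
  i=6: 2.8386·-1.0112 − 3.8121·-1.9180 = +4.4412 (running +79.1991)
  i=7: 3.8121·2.5002 − 3.0906·-1.0112 = +12.6562 (running +91.8553)
Area = |Σ|/2 = |91.8553|/2 = 45.9277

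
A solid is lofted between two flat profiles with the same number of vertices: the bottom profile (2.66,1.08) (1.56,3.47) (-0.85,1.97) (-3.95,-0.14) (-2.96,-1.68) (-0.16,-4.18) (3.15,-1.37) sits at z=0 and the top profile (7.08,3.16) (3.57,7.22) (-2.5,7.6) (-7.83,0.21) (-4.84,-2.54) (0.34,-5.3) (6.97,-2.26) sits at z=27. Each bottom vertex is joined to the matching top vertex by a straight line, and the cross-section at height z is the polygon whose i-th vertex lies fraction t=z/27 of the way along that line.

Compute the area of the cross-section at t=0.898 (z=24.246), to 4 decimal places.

Cross-section at t=0.898: each vertex is (1-t)·p0[i] + t·p1[i].
  v1: (1-0.898)·(2.66,1.08) + 0.898·(7.08,3.16) = (6.6292,2.9478)
  v2: (1-0.898)·(1.56,3.47) + 0.898·(3.57,7.22) = (3.3650,6.8375)
  v3: (1-0.898)·(-0.85,1.97) + 0.898·(-2.5,7.6) = (-2.3317,7.0257)
  v4: (1-0.898)·(-3.95,-0.14) + 0.898·(-7.83,0.21) = (-7.4342,0.1743)
  v5: (1-0.898)·(-2.96,-1.68) + 0.898·(-4.84,-2.54) = (-4.6482,-2.4523)
  v6: (1-0.898)·(-0.16,-4.18) + 0.898·(0.34,-5.3) = (0.2890,-5.1858)
  v7: (1-0.898)·(3.15,-1.37) + 0.898·(6.97,-2.26) = (6.5804,-2.1692)
Shoelace sum Σ(x_i·y_{i+1} − x_{i+1}·y_i):
  i=1: 6.6292·6.8375 − 3.3650·2.9478 = +35.4075 (running +35.4075)
  i=2: 3.3650·7.0257 − -2.3317·6.8375 = +39.5845 (running +74.9919)
  i=3: -2.3317·0.1743 − -7.4342·7.0257 = +51.8246 (running +126.8166)
  i=4: -7.4342·-2.4523 − -4.6482·0.1743 = +19.0410 (running +145.8576)
  i=5: -4.6482·-5.1858 − 0.2890·-2.4523 = +24.8134 (running +170.6709)
  i=6: 0.2890·-2.1692 − 6.5804·-5.1858 = +33.4973 (running +204.1682)
  i=7: 6.5804·2.9478 − 6.6292·-2.1692 = +33.7780 (running +237.9462)
Area = |Σ|/2 = |237.9462|/2 = 118.9731

Area at t=0.898: 118.9731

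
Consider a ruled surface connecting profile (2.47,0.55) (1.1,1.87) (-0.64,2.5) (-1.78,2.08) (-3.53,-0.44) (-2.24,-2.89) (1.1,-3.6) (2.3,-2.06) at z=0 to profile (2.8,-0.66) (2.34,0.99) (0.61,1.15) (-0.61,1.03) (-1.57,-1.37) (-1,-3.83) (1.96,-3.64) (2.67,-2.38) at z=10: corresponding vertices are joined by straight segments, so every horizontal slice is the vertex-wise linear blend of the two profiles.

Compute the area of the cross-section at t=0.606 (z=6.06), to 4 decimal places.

Cross-section at t=0.606: each vertex is (1-t)·p0[i] + t·p1[i].
  v1: (1-0.606)·(2.47,0.55) + 0.606·(2.8,-0.66) = (2.6700,-0.1833)
  v2: (1-0.606)·(1.1,1.87) + 0.606·(2.34,0.99) = (1.8514,1.3367)
  v3: (1-0.606)·(-0.64,2.5) + 0.606·(0.61,1.15) = (0.1175,1.6819)
  v4: (1-0.606)·(-1.78,2.08) + 0.606·(-0.61,1.03) = (-1.0710,1.4437)
  v5: (1-0.606)·(-3.53,-0.44) + 0.606·(-1.57,-1.37) = (-2.3422,-1.0036)
  v6: (1-0.606)·(-2.24,-2.89) + 0.606·(-1,-3.83) = (-1.4886,-3.4596)
  v7: (1-0.606)·(1.1,-3.6) + 0.606·(1.96,-3.64) = (1.6212,-3.6242)
  v8: (1-0.606)·(2.3,-2.06) + 0.606·(2.67,-2.38) = (2.5242,-2.2539)
Shoelace sum Σ(x_i·y_{i+1} − x_{i+1}·y_i):
  i=1: 2.6700·1.3367 − 1.8514·-0.1833 = +3.9083 (running +3.9083)
  i=2: 1.8514·1.6819 − 0.1175·1.3367 = +2.9569 (running +6.8652)
  i=3: 0.1175·1.4437 − -1.0710·1.6819 = +1.9709 (running +8.8361)
  i=4: -1.0710·-1.0036 − -2.3422·1.4437 = +4.4563 (running +13.2924)
  i=5: -2.3422·-3.4596 − -1.4886·-1.0036 = +6.6094 (running +19.9018)
  i=6: -1.4886·-3.6242 − 1.6212·-3.4596 = +11.0035 (running +30.9054)
  i=7: 1.6212·-2.2539 − 2.5242·-3.6242 = +5.4944 (running +36.3998)
  i=8: 2.5242·-0.1833 − 2.6700·-2.2539 = +5.5553 (running +41.9551)
Area = |Σ|/2 = |41.9551|/2 = 20.9775

Area at t=0.606: 20.9775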